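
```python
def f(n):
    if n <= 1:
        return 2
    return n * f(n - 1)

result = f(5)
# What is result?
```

f(5) = 5 * 4 * 3 * 2 * 2 = 240

Answer: 240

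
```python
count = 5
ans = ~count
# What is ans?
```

Trace:
`count = 5` → count = 5
`ans = ~count` → ans = -6
So ans = -6

Answer: -6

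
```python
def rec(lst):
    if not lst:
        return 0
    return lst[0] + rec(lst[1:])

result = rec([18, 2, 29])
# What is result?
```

18 + 2 + 29 + 0 = 49

Answer: 49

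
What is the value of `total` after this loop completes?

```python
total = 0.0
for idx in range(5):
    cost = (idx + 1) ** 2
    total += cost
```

Sum of squared losses 1² + 2² + ... + 5²
`total` takes the values: 0.0 → 1.0 → 5.0 → 14.0 → 30.0 → 55.0

Answer: 55.0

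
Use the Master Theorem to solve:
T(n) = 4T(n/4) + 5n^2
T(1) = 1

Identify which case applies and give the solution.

a=4, b=4, f(n)=5n^2. log_4(4) = 1. Since c=2 > 1 and the regularity condition holds (4(n/4)^2 = (4/4^2)n^2 with 4/4^2 < 1), Case 3 applies: T(n) = Θ(f(n)) = O(n^2).

Answer: O(n^2) - Case 3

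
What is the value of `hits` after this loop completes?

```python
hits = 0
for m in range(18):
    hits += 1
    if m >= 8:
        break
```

Loop breaks when m reaches 8, hits is 9
`hits` takes the values: 0 → 1 → 2 → 3 → 4 → 5 → 6 → 7 → 8 → 9

Answer: 9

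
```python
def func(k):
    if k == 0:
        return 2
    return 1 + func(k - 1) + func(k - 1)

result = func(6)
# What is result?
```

func(k) = 1 + 2·func(k-1), func(0)=2. Closed form: (2+1)·2^6 - 1 = 191.

Answer: 191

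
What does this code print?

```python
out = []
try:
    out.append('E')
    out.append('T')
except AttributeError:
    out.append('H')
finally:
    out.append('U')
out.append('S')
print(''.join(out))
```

Execution trace: 'E' (try body) → 'T' (try body, no exception) → 'U' (finally) → 'S' (after the try/except). Output: ETUS

Answer: ETUS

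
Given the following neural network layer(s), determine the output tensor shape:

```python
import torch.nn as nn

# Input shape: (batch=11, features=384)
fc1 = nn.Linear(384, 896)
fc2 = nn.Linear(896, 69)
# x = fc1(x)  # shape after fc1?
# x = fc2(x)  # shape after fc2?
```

Input: (11, 384) -> after fc1: (11, 896) -> Output: (11, 69)

Answer: (11, 69)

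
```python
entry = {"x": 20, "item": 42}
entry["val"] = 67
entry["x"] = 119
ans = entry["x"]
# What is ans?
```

Trace:
`entry = {"x": 20, "item": 42}` → entry = {'x': 20, 'item': 42}
`entry["val"] = 67` → entry = {'x': 20, 'item': 42, 'val': 67}
`entry["x"] = 119` → entry = {'x': 119, 'item': 42, 'val': 67}
`ans = entry["x"]` → ans = 119
So ans = 119

Answer: 119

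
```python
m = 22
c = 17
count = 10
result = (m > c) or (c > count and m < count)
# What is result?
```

Trace:
`m = 22` → m = 22
`c = 17` → c = 17
`count = 10` → count = 10
`result = (m > c) or (c > count and m < count)` → result = True
So result = True

Answer: True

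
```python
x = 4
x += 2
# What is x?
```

Trace:
`x = 4` → x = 4
`x += 2` → x = 6
So x = 6

Answer: 6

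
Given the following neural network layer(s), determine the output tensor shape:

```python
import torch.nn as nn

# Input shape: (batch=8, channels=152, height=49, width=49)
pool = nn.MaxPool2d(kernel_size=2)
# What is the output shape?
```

Input: (8, 152, 49, 49) -> Output: (8, 152, 24, 24)

Answer: (8, 152, 24, 24)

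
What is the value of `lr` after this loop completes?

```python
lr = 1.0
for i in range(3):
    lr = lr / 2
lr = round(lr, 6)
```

Halving LR 3 times: 1 / 2^3
`lr` takes the values: 1.0 → 0.5 → 0.25 → 0.125

Answer: 0.125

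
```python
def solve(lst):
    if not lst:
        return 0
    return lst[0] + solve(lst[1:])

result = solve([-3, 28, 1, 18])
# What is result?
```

(-3) + 28 + 1 + 18 + 0 = 44

Answer: 44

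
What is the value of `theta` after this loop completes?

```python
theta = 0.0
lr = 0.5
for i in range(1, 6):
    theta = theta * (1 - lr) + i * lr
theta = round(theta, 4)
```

Moving average with lr=0.5
`theta` takes the values: 0.0 → 0.5 → 1.25 → 2.125 → 3.0625 → 4.03125 → 4.0312

Answer: 4.0312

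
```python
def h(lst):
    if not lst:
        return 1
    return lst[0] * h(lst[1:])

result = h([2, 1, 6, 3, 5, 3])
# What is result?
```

Product over [2, 1, 6, 3, 5, 3] = 2 * 1 * 6 * 3 * 5 * 3 = 540

Answer: 540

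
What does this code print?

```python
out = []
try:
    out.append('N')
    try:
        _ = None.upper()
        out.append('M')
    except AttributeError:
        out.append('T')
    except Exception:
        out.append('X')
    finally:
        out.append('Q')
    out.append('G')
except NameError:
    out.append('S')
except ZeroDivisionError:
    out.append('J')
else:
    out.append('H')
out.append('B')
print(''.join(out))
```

Execution trace: 'N' (try body) → 'T' (inner except AttributeError) → 'Q' (inner finally) → 'G' (try body, no exception) → 'H' (else) → 'B' (after the try/except). Output: NTQGHB

Answer: NTQGHB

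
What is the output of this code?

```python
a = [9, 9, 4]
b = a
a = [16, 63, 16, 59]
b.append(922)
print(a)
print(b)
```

Key concept: rebinding vs mutation: a is rebound to a new list, b still points at the original.
Step by step:
`a = [9, 9, 4]` → a = [9, 9, 4]
`b = a` → b = [9, 9, 4] (same object as a)
`a = [16, 63, 16, 59]` → a = [16, 63, 16, 59]
`b.append(922)` → b = [9, 9, 4, 922]
`print(a)` → prints [16, 63, 16, 59]
`print(b)` → prints [9, 9, 4, 922]

Answer:
[16, 63, 16, 59]
[9, 9, 4, 922]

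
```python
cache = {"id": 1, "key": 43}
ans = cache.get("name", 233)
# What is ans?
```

Trace:
`cache = {"id": 1, "key": 43}` → cache = {'id': 1, 'key': 43}
`ans = cache.get("name", 233)` → ans = 233
So ans = 233

Answer: 233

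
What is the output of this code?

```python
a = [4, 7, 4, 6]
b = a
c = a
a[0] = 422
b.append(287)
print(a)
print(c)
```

Key concept: multiple aliases.
Step by step:
`a = [4, 7, 4, 6]` → a = [4, 7, 4, 6]
`b = a` → b = [4, 7, 4, 6] (same object as a)
`c = a` → c = [4, 7, 4, 6] (same object as a, b)
`a[0] = 422` → a = [422, 7, 4, 6] (same object as b, c); b = [422, 7, 4, 6] (same object as a, c); c = [422, 7, 4, 6] (same object as a, b)
`b.append(287)` → a = [422, 7, 4, 6, 287] (same object as b, c); b = [422, 7, 4, 6, 287] (same object as a, c); c = [422, 7, 4, 6, 287] (same object as a, b)
`print(a)` → prints [422, 7, 4, 6, 287]
`print(c)` → prints [422, 7, 4, 6, 287]

Answer:
[422, 7, 4, 6, 287]
[422, 7, 4, 6, 287]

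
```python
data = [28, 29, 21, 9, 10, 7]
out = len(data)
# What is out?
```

Trace:
`data = [28, 29, 21, 9, 10, 7]` → data = [28, 29, 21, 9, 10, 7]
`out = len(data)` → out = 6
So out = 6

Answer: 6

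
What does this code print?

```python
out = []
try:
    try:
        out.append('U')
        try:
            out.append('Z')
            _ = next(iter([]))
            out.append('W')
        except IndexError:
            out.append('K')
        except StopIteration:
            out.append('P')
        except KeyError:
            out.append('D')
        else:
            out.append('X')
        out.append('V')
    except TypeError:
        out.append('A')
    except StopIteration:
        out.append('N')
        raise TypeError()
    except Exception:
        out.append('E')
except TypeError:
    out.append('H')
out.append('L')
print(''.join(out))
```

Execution trace: 'U' (try body) → 'Z' (inner try body) → 'P' (inner except StopIteration) → 'V' (try body, no exception) → 'L' (after the try/except). Output: UZPVL

Answer: UZPVL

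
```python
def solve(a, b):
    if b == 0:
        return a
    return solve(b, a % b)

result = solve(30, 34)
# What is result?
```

solve(30, 34) -> solve(34, 30) -> solve(30, 4) -> solve(4, 2) -> solve(2, 0) -> 2

Answer: 2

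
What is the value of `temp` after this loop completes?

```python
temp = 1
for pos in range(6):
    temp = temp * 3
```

Multiply by 3, 6 times: 1 * 3^6 = 729
`temp` takes the values: 1 → 3 → 9 → 27 → 81 → 243 → 729

Answer: 729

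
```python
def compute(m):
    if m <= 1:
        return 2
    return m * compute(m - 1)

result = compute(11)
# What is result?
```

compute(11) = 11 * 10 * 9 * 8 * 7 * 6 * 5 * 4 * 3 * 2 * 2 = 79833600

Answer: 79833600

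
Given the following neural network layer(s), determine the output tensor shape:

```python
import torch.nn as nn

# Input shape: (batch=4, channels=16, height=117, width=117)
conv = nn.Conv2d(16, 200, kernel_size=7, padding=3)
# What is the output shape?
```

Input: (4, 16, 117, 117) -> Output: (4, 200, 117, 117)

Answer: (4, 200, 117, 117)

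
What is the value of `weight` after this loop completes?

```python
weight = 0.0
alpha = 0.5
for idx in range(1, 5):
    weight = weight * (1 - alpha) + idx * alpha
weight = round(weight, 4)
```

Moving average with lr=0.5
`weight` takes the values: 0.0 → 0.5 → 1.25 → 2.125 → 3.0625

Answer: 3.0625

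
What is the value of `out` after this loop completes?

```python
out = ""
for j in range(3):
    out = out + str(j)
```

Concatenate digits 0 to 2
`out` takes the values: "" → "0" → "01" → "012"

Answer: "012"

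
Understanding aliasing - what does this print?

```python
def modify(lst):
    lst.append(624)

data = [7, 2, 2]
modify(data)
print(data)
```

Key concept: function modifies passed list.
Step by step:
`data = [7, 2, 2]` → data = [7, 2, 2]
`modify(data)` → data = [7, 2, 2, 624]
`print(data)` → prints [7, 2, 2, 624]

Answer: [7, 2, 2, 624]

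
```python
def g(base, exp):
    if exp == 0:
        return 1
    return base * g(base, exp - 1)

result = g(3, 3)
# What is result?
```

g(3, 3) = 3 * 3 * 3 = 27

Answer: 27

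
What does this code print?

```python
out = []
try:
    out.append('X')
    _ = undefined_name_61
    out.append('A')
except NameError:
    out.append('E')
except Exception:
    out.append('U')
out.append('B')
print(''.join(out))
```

Execution trace: 'X' (try body) → 'E' (except NameError) → 'B' (after the try/except). Output: XEB

Answer: XEB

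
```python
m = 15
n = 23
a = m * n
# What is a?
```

Trace:
`m = 15` → m = 15
`n = 23` → n = 23
`a = m * n` → a = 345
So a = 345

Answer: 345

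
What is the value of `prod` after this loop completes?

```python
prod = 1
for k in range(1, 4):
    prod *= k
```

3! = 6
`prod` takes the values: 1 → 2 → 6

Answer: 6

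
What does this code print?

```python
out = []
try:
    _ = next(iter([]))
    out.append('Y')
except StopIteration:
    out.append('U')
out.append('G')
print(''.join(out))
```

Execution trace: 'U' (except StopIteration) → 'G' (after the try/except). Output: UG

Answer: UG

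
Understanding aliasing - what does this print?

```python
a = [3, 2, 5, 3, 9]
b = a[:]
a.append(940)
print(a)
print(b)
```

Key concept: slice [:] creates copy.
Step by step:
`a = [3, 2, 5, 3, 9]` → a = [3, 2, 5, 3, 9]
`b = a[:]` → b = [3, 2, 5, 3, 9]
`a.append(940)` → a = [3, 2, 5, 3, 9, 940]
`print(a)` → prints [3, 2, 5, 3, 9, 940]
`print(b)` → prints [3, 2, 5, 3, 9]

Answer:
[3, 2, 5, 3, 9, 940]
[3, 2, 5, 3, 9]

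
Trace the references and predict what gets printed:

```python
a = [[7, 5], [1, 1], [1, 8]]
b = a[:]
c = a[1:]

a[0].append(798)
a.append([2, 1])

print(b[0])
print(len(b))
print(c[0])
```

Key concept: slice with nested mutation.
Step by step:
`a = [[7, 5], [1, 1], [1, 8]]` → a = [[7, 5], [1, 1], [1, 8]]
`b = a[:]` → b = [[7, 5], [1, 1], [1, 8]]
`c = a[1:]` → c = [[1, 1], [1, 8]]
`a[0].append(798)` → a = [[7, 5, 798], [1, 1], [1, 8]]; b = [[7, 5, 798], [1, 1], [1, 8]]
`a.append([2, 1])` → a = [[7, 5, 798], [1, 1], [1, 8], [2, 1]]
`print(b[0])` → prints [7, 5, 798]
`print(len(b))` → prints 3
`print(c[0])` → prints [1, 1]

Answer:
[7, 5, 798]
3
[1, 1]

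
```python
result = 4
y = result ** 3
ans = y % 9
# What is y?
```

Trace:
`result = 4` → result = 4
`y = result ** 3` → y = 64
`ans = y % 9` → ans = 1
So y = 64

Answer: 64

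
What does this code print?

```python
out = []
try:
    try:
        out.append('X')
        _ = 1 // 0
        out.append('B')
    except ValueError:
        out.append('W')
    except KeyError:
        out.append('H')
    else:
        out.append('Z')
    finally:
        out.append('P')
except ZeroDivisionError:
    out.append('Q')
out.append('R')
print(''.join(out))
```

Execution trace: 'X' (inner try body) → 'P' (inner finally) → 'Q' (outer except ZeroDivisionError) → 'R' (after the try/except). Output: XPQR

Answer: XPQR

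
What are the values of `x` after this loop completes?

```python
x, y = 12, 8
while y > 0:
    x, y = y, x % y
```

GCD of 12 and 8
`x` takes the values: 12 → 8 → 4

Answer: 4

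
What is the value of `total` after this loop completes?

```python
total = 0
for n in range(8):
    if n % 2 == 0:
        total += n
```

Sum of even numbers 0 to 7
`total` takes the values: 0 → 2 → 6 → 12

Answer: 12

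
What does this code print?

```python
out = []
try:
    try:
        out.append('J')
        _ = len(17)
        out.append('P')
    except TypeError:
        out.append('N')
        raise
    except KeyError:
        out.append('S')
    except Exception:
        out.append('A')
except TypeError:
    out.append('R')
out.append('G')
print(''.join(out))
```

Execution trace: 'J' (inner try body) → 'N' (inner except TypeError) → 'R' (outer except TypeError) → 'G' (after the try/except). Output: JNRG

Answer: JNRG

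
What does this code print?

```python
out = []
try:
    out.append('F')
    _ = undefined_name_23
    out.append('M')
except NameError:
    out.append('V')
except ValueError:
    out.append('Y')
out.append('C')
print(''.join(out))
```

Execution trace: 'F' (try body) → 'V' (except NameError) → 'C' (after the try/except). Output: FVC

Answer: FVC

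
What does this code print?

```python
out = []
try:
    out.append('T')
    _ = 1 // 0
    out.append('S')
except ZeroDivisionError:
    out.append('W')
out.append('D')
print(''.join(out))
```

Execution trace: 'T' (try body) → 'W' (except ZeroDivisionError) → 'D' (after the try/except). Output: TWD

Answer: TWD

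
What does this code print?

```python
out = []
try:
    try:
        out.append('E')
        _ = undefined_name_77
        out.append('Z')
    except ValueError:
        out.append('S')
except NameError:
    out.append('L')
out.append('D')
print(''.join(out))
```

Execution trace: 'E' (try body) → 'L' (outer except NameError) → 'D' (after the try/except). Output: ELD

Answer: ELD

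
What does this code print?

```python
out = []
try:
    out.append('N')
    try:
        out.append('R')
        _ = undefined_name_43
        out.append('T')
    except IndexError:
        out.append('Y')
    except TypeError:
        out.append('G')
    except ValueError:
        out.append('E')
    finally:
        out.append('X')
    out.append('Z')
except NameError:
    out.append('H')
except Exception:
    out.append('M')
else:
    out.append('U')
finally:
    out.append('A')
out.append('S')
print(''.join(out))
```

Execution trace: 'N' (try body) → 'R' (inner try body) → 'X' (inner finally) → 'H' (except NameError) → 'A' (finally) → 'S' (after the try/except). Output: NRXHAS

Answer: NRXHAS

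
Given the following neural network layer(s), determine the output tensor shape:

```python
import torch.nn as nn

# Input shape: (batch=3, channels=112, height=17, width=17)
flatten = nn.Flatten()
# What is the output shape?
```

Input: (3, 112, 17, 17) -> Output: (3, 32368)

Answer: (3, 32368)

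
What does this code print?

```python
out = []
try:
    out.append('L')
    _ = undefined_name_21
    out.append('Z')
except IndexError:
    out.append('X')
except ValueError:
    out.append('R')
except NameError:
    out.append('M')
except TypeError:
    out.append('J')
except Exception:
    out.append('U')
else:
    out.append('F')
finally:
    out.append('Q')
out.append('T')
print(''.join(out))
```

Execution trace: 'L' (try body) → 'M' (except NameError) → 'Q' (finally) → 'T' (after the try/except). Output: LMQT

Answer: LMQT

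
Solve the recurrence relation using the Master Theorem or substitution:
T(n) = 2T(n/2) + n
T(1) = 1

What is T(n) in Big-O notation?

By Master Theorem: a=2, b=2, f(n)=n. Since log_2(2) = 1 and f(n) = Θ(n^1), Case 2 applies. T(n) = O(n log n).

Answer: O(n log n)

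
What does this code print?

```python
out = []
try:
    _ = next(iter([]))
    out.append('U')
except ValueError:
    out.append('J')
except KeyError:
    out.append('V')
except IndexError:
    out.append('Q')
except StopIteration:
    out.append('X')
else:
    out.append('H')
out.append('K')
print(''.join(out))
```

Execution trace: 'X' (except StopIteration) → 'K' (after the try/except). Output: XK

Answer: XK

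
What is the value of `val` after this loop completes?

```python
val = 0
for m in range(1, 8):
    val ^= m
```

XOR of 1 to 7
`val` takes the values: 0 → 1 → 3 → 0 → 4 → 1 → 7 → 0

Answer: 0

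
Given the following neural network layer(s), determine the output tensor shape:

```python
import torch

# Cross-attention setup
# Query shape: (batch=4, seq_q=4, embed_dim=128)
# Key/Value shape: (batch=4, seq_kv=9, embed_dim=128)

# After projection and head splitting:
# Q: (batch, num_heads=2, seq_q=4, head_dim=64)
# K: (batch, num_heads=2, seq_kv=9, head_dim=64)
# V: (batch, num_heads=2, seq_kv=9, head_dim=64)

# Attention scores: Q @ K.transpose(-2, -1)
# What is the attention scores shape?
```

Input: (4, 4, 128) -> Output: (4, 2, 4, 9)

Answer: (4, 2, 4, 9)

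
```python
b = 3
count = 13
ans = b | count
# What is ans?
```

Trace:
`b = 3` → b = 3
`count = 13` → count = 13
`ans = b | count` → ans = 15
So ans = 15

Answer: 15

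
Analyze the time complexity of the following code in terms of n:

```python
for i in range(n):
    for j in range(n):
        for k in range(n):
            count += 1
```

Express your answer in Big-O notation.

This is Triple nested loop. Time complexity: O(n³).

Answer: O(n³)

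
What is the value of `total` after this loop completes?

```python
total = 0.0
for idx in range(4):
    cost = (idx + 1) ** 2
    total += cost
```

Sum of squared losses 1² + 2² + ... + 4²
`total` takes the values: 0.0 → 1.0 → 5.0 → 14.0 → 30.0

Answer: 30.0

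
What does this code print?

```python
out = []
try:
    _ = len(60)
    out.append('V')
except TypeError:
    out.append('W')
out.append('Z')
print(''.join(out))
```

Execution trace: 'W' (except TypeError) → 'Z' (after the try/except). Output: WZ

Answer: WZ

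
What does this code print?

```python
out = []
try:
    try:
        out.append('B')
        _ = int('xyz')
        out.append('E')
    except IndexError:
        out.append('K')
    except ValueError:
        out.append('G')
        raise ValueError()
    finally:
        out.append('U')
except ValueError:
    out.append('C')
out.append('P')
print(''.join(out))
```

Execution trace: 'B' (inner try body) → 'G' (inner except ValueError) → 'U' (inner finally) → 'C' (outer except ValueError) → 'P' (after the try/except). Output: BGUCP

Answer: BGUCP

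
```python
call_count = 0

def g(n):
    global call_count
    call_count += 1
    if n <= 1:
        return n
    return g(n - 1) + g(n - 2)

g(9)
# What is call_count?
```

Calls(n) = 1 + Calls(n-1) + Calls(n-2); Calls(0)=Calls(1)=1. For n=9 this gives 109.

Answer: 109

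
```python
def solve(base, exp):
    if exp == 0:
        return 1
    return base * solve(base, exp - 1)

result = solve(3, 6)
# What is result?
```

solve(3, 6) = 3 * 3 * 3 * 3 * 3 * 3 = 729

Answer: 729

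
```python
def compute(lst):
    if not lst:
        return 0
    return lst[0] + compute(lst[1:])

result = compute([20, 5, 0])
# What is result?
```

20 + 5 + 0 + 0 = 25

Answer: 25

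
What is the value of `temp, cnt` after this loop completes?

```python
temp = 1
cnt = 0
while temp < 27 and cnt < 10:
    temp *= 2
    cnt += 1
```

Double until >= 27 or 10 iterations
`temp, cnt` takes the values: (1, 0) → (2, 0) → (2, 1) → (4, 1) → (4, 2) → (8, 2) → (8, 3) → (16, 3) → (16, 4) → (32, 4) → (32, 5)

Answer: 32, 5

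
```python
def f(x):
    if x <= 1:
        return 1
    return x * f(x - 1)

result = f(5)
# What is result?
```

f(5) = 5 * 4 * 3 * 2 * 1 = 120

Answer: 120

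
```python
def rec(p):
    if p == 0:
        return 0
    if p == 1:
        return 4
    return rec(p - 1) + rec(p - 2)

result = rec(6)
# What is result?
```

Build up from base cases: rec(0)=0, rec(1)=4, rec(2)=4, rec(3)=8, rec(4)=12, rec(5)=20, rec(6)=32

Answer: 32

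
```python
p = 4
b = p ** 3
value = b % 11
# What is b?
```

Trace:
`p = 4` → p = 4
`b = p ** 3` → b = 64
`value = b % 11` → value = 9
So b = 64

Answer: 64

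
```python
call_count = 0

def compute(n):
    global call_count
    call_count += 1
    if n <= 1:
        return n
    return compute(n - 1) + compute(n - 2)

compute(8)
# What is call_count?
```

Calls(n) = 1 + Calls(n-1) + Calls(n-2); Calls(0)=Calls(1)=1. For n=8 this gives 67.

Answer: 67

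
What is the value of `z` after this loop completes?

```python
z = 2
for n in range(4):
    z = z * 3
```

Multiply by 3, 4 times: 2 * 3^4 = 162
`z` takes the values: 2 → 6 → 18 → 54 → 162

Answer: 162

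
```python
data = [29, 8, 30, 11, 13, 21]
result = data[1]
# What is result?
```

Trace:
`data = [29, 8, 30, 11, 13, 21]` → data = [29, 8, 30, 11, 13, 21]
`result = data[1]` → result = 8
So result = 8

Answer: 8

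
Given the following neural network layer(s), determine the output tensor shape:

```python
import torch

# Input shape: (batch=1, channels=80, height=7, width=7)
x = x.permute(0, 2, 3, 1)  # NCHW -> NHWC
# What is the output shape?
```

Input: (1, 80, 7, 7) -> Output: (1, 7, 7, 80)

Answer: (1, 7, 7, 80)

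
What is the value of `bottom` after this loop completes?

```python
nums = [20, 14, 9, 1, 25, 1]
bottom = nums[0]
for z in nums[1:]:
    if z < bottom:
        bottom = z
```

Minimum of [20, 14, 9, 1, 25, 1]
`bottom` takes the values: 20 → 14 → 9 → 1

Answer: 1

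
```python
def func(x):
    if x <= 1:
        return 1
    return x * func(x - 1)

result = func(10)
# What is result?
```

func(10) = 10 * 9 * 8 * 7 * 6 * 5 * 4 * 3 * 2 * 1 = 3628800

Answer: 3628800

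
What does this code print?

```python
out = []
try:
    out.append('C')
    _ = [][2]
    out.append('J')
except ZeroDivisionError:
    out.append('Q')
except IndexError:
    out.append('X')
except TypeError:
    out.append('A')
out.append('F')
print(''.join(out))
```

Execution trace: 'C' (try body) → 'X' (except IndexError) → 'F' (after the try/except). Output: CXF

Answer: CXF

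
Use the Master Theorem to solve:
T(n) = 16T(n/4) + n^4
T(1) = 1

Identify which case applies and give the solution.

a=16, b=4, f(n)=n^4. log_4(16) = 2. Since c=4 > 2 and the regularity condition holds (16(n/4)^4 = (16/4^4)n^4 with 16/4^4 < 1), Case 3 applies: T(n) = Θ(f(n)) = O(n^4).

Answer: O(n^4) - Case 3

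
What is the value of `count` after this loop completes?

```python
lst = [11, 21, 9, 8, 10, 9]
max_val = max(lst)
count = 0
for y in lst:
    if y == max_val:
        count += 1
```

Count of max value 21 in [11, 21, 9, 8, 10, 9]
`count` takes the values: 0 → 1

Answer: 1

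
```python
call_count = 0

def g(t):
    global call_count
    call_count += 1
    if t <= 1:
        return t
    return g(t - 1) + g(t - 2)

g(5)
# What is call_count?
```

Calls(t) = 1 + Calls(t-1) + Calls(t-2); Calls(0)=Calls(1)=1. For t=5 this gives 15.

Answer: 15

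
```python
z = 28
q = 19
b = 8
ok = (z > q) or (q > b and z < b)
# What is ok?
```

Trace:
`z = 28` → z = 28
`q = 19` → q = 19
`b = 8` → b = 8
`ok = (z > q) or (q > b and z < b)` → ok = True
So ok = True

Answer: True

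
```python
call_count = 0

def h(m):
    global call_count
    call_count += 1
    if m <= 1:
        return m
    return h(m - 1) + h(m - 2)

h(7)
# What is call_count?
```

Calls(m) = 1 + Calls(m-1) + Calls(m-2); Calls(0)=Calls(1)=1. For m=7 this gives 41.

Answer: 41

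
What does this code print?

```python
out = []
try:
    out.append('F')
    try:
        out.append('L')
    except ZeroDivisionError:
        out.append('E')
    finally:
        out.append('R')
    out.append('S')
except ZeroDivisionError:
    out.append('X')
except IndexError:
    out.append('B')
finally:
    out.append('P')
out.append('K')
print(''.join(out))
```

Execution trace: 'F' (try body) → 'L' (inner try body, no exception) → 'R' (inner finally) → 'S' (try body, no exception) → 'P' (finally) → 'K' (after the try/except). Output: FLRSPK

Answer: FLRSPK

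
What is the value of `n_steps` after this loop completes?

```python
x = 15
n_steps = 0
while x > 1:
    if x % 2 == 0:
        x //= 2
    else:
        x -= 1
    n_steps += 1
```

Steps to reduce 15 to 1
`n_steps` takes the values: 0 → 1 → 2 → 3 → 4 → 5 → 6

Answer: 6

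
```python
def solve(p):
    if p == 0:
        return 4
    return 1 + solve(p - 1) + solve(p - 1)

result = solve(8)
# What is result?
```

solve(p) = 1 + 2·solve(p-1), solve(0)=4. Closed form: (4+1)·2^8 - 1 = 1279.

Answer: 1279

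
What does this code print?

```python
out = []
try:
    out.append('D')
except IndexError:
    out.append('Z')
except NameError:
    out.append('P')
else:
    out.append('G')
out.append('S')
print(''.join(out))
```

Execution trace: 'D' (try body, no exception) → 'G' (else) → 'S' (after the try/except). Output: DGS

Answer: DGS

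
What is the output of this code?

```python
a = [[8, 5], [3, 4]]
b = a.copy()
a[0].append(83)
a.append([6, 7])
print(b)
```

Key concept: shallow copy with nested lists.
Step by step:
`a = [[8, 5], [3, 4]]` → a = [[8, 5], [3, 4]]
`b = a.copy()` → b = [[8, 5], [3, 4]]
`a[0].append(83)` → a = [[8, 5, 83], [3, 4]]; b = [[8, 5, 83], [3, 4]]
`a.append([6, 7])` → a = [[8, 5, 83], [3, 4], [6, 7]]
`print(b)` → prints [[8, 5, 83], [3, 4]]

Answer: [[8, 5, 83], [3, 4]]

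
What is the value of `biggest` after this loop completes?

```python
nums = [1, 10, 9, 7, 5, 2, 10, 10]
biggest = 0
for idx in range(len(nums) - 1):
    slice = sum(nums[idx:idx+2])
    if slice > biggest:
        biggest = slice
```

Max sum of 2-element window in [1, 10, 9, 7, 5, 2, 10, 10]
`biggest` takes the values: 0 → 11 → 19 → 20

Answer: 20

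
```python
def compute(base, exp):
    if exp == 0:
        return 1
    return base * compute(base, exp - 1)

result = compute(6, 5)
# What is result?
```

compute(6, 5) = 6 * 6 * 6 * 6 * 6 = 7776

Answer: 7776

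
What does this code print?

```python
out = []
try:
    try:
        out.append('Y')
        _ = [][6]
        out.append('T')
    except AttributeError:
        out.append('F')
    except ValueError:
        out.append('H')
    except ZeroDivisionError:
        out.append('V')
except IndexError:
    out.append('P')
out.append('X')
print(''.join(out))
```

Execution trace: 'Y' (try body) → 'P' (outer except IndexError) → 'X' (after the try/except). Output: YPX

Answer: YPX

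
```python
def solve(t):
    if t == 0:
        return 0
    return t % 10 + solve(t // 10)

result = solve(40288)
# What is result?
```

Sum of digits of 40288: 8 + 8 + 2 + 0 + 4 = 22

Answer: 22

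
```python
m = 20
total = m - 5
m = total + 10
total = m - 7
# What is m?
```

Trace:
`m = 20` → m = 20
`total = m - 5` → total = 15
`m = total + 10` → m = 25
`total = m - 7` → total = 18
So m = 25

Answer: 25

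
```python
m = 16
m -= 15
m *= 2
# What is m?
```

Trace:
`m = 16` → m = 16
`m -= 15` → m = 1
`m *= 2` → m = 2
So m = 2

Answer: 2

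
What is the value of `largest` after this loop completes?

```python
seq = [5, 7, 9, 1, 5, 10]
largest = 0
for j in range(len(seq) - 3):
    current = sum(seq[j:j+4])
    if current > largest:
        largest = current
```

Max sum of 4-element window in [5, 7, 9, 1, 5, 10]
`largest` takes the values: 0 → 22 → 25

Answer: 25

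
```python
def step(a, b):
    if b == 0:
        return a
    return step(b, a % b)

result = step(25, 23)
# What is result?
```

step(25, 23) -> step(23, 2) -> step(2, 1) -> step(1, 0) -> 1

Answer: 1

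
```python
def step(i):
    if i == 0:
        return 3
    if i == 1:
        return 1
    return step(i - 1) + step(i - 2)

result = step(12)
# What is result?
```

Build up from base cases: step(0)=3, step(1)=1, step(2)=4, step(3)=5, step(4)=9, step(5)=14, step(6)=23, ..., step(12)=411

Answer: 411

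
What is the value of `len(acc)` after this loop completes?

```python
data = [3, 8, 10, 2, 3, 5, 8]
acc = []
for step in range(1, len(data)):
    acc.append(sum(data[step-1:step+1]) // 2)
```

Number of 2-element averages
`acc` takes the values: [] → [5] → [5, 9] → [5, 9, 6] → [5, 9, 6, 2] → [5, 9, 6, 2, 4] → [5, 9, 6, 2, 4, 6]
So `len(acc)` = 6

Answer: 6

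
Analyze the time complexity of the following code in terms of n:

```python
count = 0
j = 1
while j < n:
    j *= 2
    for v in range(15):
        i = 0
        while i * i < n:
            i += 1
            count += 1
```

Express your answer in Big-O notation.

Each loop level contributes: log n × 1 × √n. Multiplying the contributions gives O(√n log n).

Answer: O(√n log n)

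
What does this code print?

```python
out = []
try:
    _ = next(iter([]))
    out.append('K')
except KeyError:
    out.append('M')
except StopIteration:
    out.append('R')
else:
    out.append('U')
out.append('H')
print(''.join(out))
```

Execution trace: 'R' (except StopIteration) → 'H' (after the try/except). Output: RH

Answer: RH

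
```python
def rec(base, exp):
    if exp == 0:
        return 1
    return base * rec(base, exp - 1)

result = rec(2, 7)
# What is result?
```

rec(2, 7) = 2 * 2 * 2 * 2 * 2 * 2 * 2 = 128

Answer: 128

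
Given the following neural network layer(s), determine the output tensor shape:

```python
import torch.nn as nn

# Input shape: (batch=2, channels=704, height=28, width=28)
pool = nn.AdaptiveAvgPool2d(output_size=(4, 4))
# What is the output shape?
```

Input: (2, 704, 28, 28) -> Output: (2, 704, 4, 4)

Answer: (2, 704, 4, 4)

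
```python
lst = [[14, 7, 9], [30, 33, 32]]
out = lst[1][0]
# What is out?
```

Trace:
`lst = [[14, 7, 9], [30, 33, 32]]` → lst = [[14, 7, 9], [30, 33, 32]]
`out = lst[1][0]` → out = 30
So out = 30

Answer: 30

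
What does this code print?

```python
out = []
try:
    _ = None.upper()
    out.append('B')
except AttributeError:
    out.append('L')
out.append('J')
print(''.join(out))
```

Execution trace: 'L' (except AttributeError) → 'J' (after the try/except). Output: LJ

Answer: LJ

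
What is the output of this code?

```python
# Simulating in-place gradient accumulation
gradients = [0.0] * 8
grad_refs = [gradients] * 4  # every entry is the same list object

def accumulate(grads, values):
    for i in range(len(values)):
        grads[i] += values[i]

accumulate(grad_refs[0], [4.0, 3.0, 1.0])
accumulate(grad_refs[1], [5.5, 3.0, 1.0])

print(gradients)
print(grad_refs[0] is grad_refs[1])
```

Key concept: gradient accumulation aliasing.
Step by step:
`gradients = [0.0] * 8` → gradients = [0.0, 0.0, 0.0, 0.0, 0.0, 0.0, 0.0, 0.0]
`grad_refs = [gradients] * 4` → grad_refs = [[0.0, 0.0, 0.0, 0.0, 0.0, 0.0, 0.0, 0.0], [0.0, 0.0, 0.0, 0.0, 0.0, 0.0, 0.0, 0.0], [0.0, 0.0, 0.0, 0.0, 0.0, 0.0, 0.0, 0.0], [0.0, 0.0, 0.0, 0.0, 0.0, 0.0, 0.0, 0.0]]
`accumulate(grad_refs[0], [4.0, 3.0, 1.0])` → gradients = [4.0, 3.0, 1.0, 0.0, 0.0, 0.0, 0.0, 0.0]; grad_refs = [[4.0, 3.0, 1.0, 0.0, 0.0, 0.0, 0.0, 0.0], [4.0, 3.0, 1.0, 0.0, 0.0, 0.0, 0.0, 0.0], [4.0, 3.0, 1.0, 0.0, 0.0, 0.0, 0.0, 0.0], [4.0, 3.0, 1.0, 0.0, 0.0, 0.0, 0.0, 0.0]]
`accumulate(grad_refs[1], [5.5, 3.0, 1.0])` → gradients = [9.5, 6.0, 2.0, 0.0, 0.0, 0.0, 0.0, 0.0]; grad_refs = [[9.5, 6.0, 2.0, 0.0, 0.0, 0.0, 0.0, 0.0], [9.5, 6.0, 2.0, 0.0, 0.0, 0.0, 0.0, 0.0], [9.5, 6.0, 2.0, 0.0, 0.0, 0.0, 0.0, 0.0], [9.5, 6.0, 2.0, 0.0, 0.0, 0.0, 0.0, 0.0]]
`print(gradients)` → prints [9.5, 6.0, 2.0, 0.0, 0.0, 0.0, 0.0, 0.0]
`print(grad_refs[0] is grad_refs[1])` → prints True

Answer:
[9.5, 6.0, 2.0, 0.0, 0.0, 0.0, 0.0, 0.0]
True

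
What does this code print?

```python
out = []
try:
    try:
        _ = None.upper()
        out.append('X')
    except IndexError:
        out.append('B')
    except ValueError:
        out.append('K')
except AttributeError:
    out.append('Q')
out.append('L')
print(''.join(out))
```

Execution trace: 'Q' (outer except AttributeError) → 'L' (after the try/except). Output: QL

Answer: QL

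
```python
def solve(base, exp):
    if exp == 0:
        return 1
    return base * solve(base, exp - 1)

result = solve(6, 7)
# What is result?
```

solve(6, 7) = 6 * 6 * 6 * 6 * 6 * 6 * 6 = 279936

Answer: 279936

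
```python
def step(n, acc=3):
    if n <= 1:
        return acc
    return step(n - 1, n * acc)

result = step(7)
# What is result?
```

Accumulator trace (n, acc): (7, 3) -> (6, 21) -> (5, 126) -> (4, 630) -> (3, 2520) -> (2, 7560) -> (1, 15120) -> return 15120

Answer: 15120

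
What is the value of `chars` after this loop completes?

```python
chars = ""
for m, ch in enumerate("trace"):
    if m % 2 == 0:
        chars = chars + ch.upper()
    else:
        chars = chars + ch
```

Uppercase even positions in 'trace'
`chars` takes the values: "" → "T" → "Tr" → "TrA" → "TrAc" → "TrAcE"

Answer: "TrAcE"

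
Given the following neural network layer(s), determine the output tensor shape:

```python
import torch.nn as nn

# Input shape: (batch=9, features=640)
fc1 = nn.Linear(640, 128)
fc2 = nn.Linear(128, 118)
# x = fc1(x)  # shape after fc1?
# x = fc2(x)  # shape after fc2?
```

Input: (9, 640) -> after fc1: (9, 128) -> Output: (9, 118)

Answer: (9, 118)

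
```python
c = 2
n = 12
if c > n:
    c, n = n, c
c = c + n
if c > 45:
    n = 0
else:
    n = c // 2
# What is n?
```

Trace:
`c = 2` → c = 2
`n = 12` → n = 12
`if c > n: ...` → c > n is False → no variable changes
`c = c + n` → c = 14
`if c > 45: ...` → c > 45 is False, take else branch → n = 7
So n = 7

Answer: 7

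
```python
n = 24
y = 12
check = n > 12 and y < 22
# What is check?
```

Trace:
`n = 24` → n = 24
`y = 12` → y = 12
`check = n > 12 and y < 22` → check = True
So check = True

Answer: True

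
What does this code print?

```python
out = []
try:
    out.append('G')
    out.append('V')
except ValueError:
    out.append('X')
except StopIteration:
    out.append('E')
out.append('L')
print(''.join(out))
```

Execution trace: 'G' (try body) → 'V' (try body, no exception) → 'L' (after the try/except). Output: GVL

Answer: GVL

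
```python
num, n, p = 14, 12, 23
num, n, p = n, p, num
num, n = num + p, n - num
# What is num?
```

Trace:
`num, n, p = 14, 12, 23` → num = 14; n = 12; p = 23
`num, n, p = n, p, num` → num = 12; n = 23; p = 14
`num, n = num + p, n - num` → num = 26; n = 11
So num = 26

Answer: 26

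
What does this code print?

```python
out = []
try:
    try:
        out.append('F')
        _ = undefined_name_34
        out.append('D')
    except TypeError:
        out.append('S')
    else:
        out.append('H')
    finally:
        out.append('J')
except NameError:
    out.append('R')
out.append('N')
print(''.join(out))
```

Execution trace: 'F' (try body) → 'J' (finally) → 'R' (outer except NameError) → 'N' (after the try/except). Output: FJRN

Answer: FJRN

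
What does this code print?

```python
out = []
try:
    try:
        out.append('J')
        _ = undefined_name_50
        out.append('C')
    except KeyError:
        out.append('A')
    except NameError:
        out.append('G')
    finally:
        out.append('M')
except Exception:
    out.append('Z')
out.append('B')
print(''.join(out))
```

Execution trace: 'J' (inner try body) → 'G' (inner except NameError) → 'M' (inner finally) → 'B' (after the try/except). Output: JGMB

Answer: JGMB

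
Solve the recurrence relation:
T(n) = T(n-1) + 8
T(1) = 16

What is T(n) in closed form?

Unrolling: T(n) = T(1) + 8·(n-1) = 16 + 8(n-1) = 8n + 8.

Answer: T(n) = 8n + 8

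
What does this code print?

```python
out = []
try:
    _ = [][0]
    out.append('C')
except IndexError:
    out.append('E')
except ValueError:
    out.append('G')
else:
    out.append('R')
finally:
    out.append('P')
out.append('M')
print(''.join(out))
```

Execution trace: 'E' (except IndexError) → 'P' (finally) → 'M' (after the try/except). Output: EPM

Answer: EPM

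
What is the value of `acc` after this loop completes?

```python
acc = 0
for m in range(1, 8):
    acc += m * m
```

Sum of squares 1² to 7² = 140
`acc` takes the values: 0 → 1 → 5 → 14 → 30 → 55 → 91 → 140

Answer: 140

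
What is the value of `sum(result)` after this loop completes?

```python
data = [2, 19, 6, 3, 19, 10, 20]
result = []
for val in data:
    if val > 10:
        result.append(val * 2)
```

Sum of doubled values > 10
`result` takes the values: [] → [38] → [38, 38] → [38, 38, 40]
So `sum(result)` = 116

Answer: 116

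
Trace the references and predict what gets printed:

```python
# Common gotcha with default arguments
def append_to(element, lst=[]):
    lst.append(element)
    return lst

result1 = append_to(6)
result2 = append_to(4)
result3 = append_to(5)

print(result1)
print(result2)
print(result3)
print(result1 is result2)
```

Key concept: mutable default argument gotcha.
Step by step:
`result1 = append_to(6)` → result1 = [6]
`result2 = append_to(4)` → result1 = [6, 4] (same object as result2); result2 = [6, 4] (same object as result1)
`result3 = append_to(5)` → result1 = [6, 4, 5] (same object as result2, result3); result2 = [6, 4, 5] (same object as result1, result3); result3 = [6, 4, 5] (same object as result1, result2)
`print(result1)` → prints [6, 4, 5]
`print(result2)` → prints [6, 4, 5]
`print(result3)` → prints [6, 4, 5]
`print(result1 is result2)` → prints True

Answer:
[6, 4, 5]
[6, 4, 5]
[6, 4, 5]
True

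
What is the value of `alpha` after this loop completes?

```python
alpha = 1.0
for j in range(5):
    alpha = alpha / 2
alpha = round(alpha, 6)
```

Halving LR 5 times: 1 / 2^5
`alpha` takes the values: 1.0 → 0.5 → 0.25 → 0.125 → 0.0625 → 0.03125

Answer: 0.03125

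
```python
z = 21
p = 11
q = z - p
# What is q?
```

Trace:
`z = 21` → z = 21
`p = 11` → p = 11
`q = z - p` → q = 10
So q = 10

Answer: 10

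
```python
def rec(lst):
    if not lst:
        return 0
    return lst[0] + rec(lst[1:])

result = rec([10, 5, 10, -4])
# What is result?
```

10 + 5 + 10 + (-4) + 0 = 21

Answer: 21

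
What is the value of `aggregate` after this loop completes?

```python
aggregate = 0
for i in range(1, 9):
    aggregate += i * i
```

Sum of squares 1² to 8² = 204
`aggregate` takes the values: 0 → 1 → 5 → 14 → 30 → 55 → 91 → 140 → 204

Answer: 204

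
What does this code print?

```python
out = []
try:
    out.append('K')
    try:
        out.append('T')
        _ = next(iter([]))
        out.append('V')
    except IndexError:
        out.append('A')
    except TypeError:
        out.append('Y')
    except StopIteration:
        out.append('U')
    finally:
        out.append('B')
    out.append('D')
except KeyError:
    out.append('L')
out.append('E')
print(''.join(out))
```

Execution trace: 'K' (try body) → 'T' (inner try body) → 'U' (inner except StopIteration) → 'B' (inner finally) → 'D' (try body, no exception) → 'E' (after the try/except). Output: KTUBDE

Answer: KTUBDE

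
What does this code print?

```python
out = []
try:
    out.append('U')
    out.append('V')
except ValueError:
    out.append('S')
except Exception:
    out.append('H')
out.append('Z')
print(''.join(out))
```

Execution trace: 'U' (try body) → 'V' (try body, no exception) → 'Z' (after the try/except). Output: UVZ

Answer: UVZ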